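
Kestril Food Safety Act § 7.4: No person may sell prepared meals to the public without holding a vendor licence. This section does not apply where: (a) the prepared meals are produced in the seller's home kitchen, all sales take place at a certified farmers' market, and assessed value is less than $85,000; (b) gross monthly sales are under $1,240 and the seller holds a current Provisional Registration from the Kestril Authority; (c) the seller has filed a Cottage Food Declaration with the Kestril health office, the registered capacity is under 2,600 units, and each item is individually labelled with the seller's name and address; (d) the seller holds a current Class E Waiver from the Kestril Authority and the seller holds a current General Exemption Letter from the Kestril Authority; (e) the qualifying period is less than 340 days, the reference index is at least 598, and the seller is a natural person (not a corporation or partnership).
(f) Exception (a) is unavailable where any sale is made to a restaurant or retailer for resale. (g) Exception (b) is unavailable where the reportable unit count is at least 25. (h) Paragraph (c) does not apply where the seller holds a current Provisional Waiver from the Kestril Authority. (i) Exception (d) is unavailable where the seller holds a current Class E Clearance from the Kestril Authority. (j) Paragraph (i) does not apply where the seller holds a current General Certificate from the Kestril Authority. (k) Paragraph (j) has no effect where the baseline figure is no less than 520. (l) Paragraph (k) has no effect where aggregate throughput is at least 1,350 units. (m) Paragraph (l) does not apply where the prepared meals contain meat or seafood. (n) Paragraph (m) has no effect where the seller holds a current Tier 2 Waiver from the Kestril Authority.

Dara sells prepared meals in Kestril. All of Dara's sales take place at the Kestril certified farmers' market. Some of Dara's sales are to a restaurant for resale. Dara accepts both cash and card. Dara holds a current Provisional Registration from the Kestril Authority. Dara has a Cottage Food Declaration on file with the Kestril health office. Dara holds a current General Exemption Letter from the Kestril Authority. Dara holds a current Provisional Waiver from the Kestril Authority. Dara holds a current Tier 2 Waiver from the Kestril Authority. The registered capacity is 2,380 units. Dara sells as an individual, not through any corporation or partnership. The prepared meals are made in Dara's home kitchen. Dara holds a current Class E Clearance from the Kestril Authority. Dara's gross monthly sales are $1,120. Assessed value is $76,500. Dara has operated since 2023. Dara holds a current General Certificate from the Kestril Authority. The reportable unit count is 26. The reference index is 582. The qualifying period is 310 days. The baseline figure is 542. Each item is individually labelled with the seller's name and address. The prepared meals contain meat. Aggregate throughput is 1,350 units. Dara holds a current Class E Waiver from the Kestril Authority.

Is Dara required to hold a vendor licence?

No — exception (d) applies; Dara is not required to hold a vendor licence.

All of (a)'s requirements are met (the prepared meals are home-kitchen produced; all sales are at a certified farmers' market; assessed value is $76,500, less than the $85,000 limit). But: (f) is engaged — some sales are to a restaurant for resale. So (a) is unavailable.
Exception (b) is satisfied on its face — gross monthly sales are $1,120, under the $1,240 limit; a current Provisional Registration is held. However, paragraph (g) must be considered: (g) operates — the reportable unit count is 26, meeting the 25 threshold. Exception (b) does not apply.
All of (c)'s requirements are met (a Cottage Food Declaration is on file; the registered capacity is 2,380 units, under the 2,600 units limit; items are individually labelled). But applying paragraph (h): (h) is engaged — a current Provisional Waiver is held. Exception (c) does not apply.
Exception (d)'s conditions are all satisfied: a current Class E Waiver is held; a current General Exemption Letter is held. Considering the limiting provisions: (i) would limit (d) — a current Class E Clearance is held — but (j) sets (i) aside: (j) operates against (i): a current General Certificate is held. (k) is triggered (the baseline figure is 542, meeting the 520 threshold), but is displaced by (l): (l) operates — aggregate throughput is 1,350 units, meeting the 1,350 units threshold. (m) is triggered (the prepared meals contain meat), but is displaced by (n): (n) operates against (m): a current Tier 2 Waiver is held. Exception (d) stands.
Exception (e) fails — the reference index is 582, short of 598.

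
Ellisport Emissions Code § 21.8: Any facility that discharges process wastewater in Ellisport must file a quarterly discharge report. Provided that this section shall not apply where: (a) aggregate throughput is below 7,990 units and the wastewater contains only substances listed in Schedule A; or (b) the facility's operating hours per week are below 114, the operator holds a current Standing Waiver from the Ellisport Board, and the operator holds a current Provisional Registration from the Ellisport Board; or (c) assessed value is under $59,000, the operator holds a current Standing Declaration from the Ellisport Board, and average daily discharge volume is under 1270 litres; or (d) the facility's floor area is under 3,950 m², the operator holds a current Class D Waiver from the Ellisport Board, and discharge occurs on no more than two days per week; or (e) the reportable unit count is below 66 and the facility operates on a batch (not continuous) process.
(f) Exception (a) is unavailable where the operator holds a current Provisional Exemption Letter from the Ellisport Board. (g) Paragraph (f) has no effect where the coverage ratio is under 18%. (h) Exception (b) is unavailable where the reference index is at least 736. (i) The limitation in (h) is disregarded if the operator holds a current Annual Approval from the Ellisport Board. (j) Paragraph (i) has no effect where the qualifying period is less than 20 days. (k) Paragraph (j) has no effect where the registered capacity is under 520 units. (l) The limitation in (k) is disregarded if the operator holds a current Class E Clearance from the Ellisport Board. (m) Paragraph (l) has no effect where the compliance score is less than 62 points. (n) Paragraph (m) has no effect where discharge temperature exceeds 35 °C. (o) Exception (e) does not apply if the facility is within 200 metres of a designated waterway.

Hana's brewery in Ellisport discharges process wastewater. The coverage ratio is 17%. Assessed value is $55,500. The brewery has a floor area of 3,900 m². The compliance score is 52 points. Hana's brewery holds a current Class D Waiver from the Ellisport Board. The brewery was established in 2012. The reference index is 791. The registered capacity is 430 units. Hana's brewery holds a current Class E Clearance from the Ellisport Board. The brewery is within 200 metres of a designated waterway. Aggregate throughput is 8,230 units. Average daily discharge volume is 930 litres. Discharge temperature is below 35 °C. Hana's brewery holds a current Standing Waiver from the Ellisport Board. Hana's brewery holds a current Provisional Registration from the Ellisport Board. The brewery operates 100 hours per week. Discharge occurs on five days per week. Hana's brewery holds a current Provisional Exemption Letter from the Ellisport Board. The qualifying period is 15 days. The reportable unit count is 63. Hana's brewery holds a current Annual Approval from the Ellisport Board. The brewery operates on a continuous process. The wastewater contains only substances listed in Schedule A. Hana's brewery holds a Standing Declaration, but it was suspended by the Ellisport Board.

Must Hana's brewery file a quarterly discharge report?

No — exception (b) applies; Hana's brewery is not required to file a quarterly discharge report.

Exception (a) fails — aggregate throughput is 8,230 units, not below 7,990 units.
All of (b)'s requirements are met (the facility's operating hours per week are 100, below the 114 limit; a current Standing Waiver is held; a current Provisional Registration is held). As to paragraphs (h)–(n): (h) is engaged (the reference index is 791, meeting the 736 threshold), but is itself disapplied by (i): (i) operates against (h): a current Annual Approval is held. (j) would limit (i) — the qualifying period is 15 days, less than the 20 days limit — but (k) sets (j) aside: (k) is engaged — the registered capacity is 430 units, under the 520 units limit. (l) operates (a current Class E Clearance is held), but is set aside by (m): (m) is engaged — the compliance score is 52 points, less than the 62 points limit. (n), which would lift (m), is not triggered — discharge temperature is below 35 °C. So (b) applies.
Exception (c) does not apply: the Standing Declaration is not current.
Exception (d) fails — discharge occurs on five days per week.
Exception (e) does not apply: the facility operates on a continuous process.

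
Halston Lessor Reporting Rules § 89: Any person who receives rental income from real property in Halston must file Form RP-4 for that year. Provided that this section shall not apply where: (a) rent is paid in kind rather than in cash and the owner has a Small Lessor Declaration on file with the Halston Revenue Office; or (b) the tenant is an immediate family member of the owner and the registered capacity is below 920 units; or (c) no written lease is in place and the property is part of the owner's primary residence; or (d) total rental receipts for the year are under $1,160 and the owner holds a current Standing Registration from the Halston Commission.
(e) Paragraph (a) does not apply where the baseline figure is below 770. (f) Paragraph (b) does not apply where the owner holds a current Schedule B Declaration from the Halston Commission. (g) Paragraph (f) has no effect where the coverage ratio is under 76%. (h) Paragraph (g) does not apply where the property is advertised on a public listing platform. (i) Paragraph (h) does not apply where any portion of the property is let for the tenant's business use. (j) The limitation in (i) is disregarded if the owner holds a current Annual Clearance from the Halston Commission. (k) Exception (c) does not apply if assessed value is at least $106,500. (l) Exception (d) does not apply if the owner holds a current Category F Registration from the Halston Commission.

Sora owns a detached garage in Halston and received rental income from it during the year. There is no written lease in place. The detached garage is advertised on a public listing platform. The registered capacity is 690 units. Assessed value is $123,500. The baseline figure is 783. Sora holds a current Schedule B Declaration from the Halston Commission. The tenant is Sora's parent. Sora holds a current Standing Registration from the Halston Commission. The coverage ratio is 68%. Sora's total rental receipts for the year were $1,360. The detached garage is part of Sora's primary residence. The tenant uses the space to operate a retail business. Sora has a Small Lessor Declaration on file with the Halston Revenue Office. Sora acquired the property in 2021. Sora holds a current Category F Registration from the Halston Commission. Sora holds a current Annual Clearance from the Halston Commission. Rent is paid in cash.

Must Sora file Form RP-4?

Yes — Sora must file Form RP-4.

Exception (a) requires that rent is paid in kind rather than in cash; but rent is paid in cash, so (a) is unavailable.
Exception (b): the tenant is an immediate family member; the registered capacity is 690 units, below the 920 units limit — every condition holds. But: (f) operates against (b): a current Schedule B Declaration is held. (g) operates (the coverage ratio is 68%, under the 76% limit), but is overridden by (h): (h) operates against (g): the property is publicly advertised. (i) would limit (h) — the space is let for business use — but (j) sets (i) aside: (j) operates — a current Annual Clearance is held. Exception (b) does not apply.
Exception (c): there is no written lease; the detached garage is part of the primary residence — every condition holds. Turning to paragraph (k): (k) operates — assessed value is $123,500, meeting the $106,500 threshold. So (c) is unavailable.
Exception (d) fails — total rental receipts for the year are $1,360, not under $1,160.
No exception is made out. Sora falls within the general rule.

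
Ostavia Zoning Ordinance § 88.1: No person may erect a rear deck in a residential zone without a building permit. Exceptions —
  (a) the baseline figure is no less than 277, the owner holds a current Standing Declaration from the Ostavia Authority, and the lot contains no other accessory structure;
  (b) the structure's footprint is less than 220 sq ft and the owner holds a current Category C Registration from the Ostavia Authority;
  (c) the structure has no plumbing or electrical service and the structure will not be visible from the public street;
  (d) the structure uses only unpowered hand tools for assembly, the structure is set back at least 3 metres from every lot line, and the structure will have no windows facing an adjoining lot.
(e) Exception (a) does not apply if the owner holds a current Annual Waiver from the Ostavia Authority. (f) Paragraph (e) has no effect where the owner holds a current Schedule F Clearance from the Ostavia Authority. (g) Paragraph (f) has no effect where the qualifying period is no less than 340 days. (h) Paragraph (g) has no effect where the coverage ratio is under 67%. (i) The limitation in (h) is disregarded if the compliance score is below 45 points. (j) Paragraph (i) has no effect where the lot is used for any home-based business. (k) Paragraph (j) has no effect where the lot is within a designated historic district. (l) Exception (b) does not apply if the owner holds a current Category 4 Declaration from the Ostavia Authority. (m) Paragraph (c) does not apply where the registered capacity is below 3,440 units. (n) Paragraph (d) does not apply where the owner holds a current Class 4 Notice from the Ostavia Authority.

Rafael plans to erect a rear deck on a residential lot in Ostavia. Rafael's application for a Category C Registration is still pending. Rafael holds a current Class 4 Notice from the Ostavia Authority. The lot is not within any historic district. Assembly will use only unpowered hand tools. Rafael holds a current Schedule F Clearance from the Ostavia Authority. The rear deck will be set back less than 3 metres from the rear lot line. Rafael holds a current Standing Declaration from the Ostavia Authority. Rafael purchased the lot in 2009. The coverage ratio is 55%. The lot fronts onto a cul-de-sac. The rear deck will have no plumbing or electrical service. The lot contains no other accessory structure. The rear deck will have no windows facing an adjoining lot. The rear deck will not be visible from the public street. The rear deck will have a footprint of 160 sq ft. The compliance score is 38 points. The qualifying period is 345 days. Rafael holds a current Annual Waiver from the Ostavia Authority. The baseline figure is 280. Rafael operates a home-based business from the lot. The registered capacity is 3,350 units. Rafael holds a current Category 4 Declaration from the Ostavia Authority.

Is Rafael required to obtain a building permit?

No — exception (a) applies; Rafael does not need a building permit.

All of (a)'s requirements are met (the baseline figure is 280, meeting the 277 threshold; a current Standing Declaration is held; the lot has no other accessory structure). Under paragraphs (e)–(k): (e) applies (a current Annual Waiver is held), but is overridden by (f): (f) operates against (e): a current Schedule F Clearance is held. (g) applies (the qualifying period is 345 days, meeting the 340 days threshold), but is overridden by (h): (h) operates against (g): the coverage ratio is 55%, under the 67% limit. (i) applies (the compliance score is 38 points, below the 45 points limit), but is itself disapplied by (j): (j) operates against (i): a home-based business operates on the lot. (k), which would lift (j), does not operate here — the lot is not in a historic district. (a) remains available.
Exception (b) does not apply: there is no Category C Registration in force.
Exception (c): there is no plumbing or electrical service; the structure will not be visible from the street — every condition holds. But applying paragraph (m): (m) operates against (c): the registered capacity is 3,350 units, below the 3,440 units limit. So (c) is unavailable.
Exception (d) fails — the rear setback is under 3 m.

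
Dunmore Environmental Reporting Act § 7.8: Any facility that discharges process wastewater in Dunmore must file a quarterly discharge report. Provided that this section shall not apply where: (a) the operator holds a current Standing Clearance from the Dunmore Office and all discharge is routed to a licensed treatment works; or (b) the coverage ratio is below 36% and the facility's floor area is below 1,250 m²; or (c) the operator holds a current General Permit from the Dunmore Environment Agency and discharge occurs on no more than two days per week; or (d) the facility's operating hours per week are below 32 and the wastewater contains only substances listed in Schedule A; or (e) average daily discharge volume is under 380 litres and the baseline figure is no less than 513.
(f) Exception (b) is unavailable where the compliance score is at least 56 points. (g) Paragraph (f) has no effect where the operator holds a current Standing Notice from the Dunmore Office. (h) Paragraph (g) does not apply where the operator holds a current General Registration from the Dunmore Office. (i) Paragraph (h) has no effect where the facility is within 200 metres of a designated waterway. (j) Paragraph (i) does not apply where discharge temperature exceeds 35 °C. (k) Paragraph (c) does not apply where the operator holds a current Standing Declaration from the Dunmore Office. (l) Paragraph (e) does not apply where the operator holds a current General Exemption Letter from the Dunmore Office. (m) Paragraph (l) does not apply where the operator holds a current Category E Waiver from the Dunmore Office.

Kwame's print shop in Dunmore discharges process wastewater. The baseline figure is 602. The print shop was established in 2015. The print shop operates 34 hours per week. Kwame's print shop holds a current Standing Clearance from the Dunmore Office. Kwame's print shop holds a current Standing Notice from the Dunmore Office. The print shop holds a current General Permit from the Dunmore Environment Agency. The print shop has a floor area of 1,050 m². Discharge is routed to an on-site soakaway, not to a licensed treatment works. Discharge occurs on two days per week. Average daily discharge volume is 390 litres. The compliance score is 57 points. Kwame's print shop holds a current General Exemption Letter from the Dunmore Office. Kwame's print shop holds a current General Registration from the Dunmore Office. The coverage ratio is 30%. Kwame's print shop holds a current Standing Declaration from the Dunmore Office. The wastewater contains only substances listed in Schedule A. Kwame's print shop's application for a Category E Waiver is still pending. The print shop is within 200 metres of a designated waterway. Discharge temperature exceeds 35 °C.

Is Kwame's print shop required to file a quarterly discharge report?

Yes — Kwame's print shop must file a quarterly discharge report.

Exception (a) fails — discharge is not routed to a licensed treatment works.
All of (b)'s requirements are met (the coverage ratio is 30%, below the 36% limit; the facility's floor area is 1,050 m², below the 1,250 m² limit). But: (f) operates against (b): the compliance score is 57 points, meeting the 56 points threshold. (g) would limit (f) — a current Standing Notice is held — but (h) sets (g) aside: (h) operates against (g): a current General Registration is held. (i) applies (the print shop is within 200 m of a designated waterway), but is itself disapplied by (j): (j) operates against (i): discharge temperature exceeds 35 °C. So (b) is unavailable.
All of (c)'s requirements are met (a current General Permit is held; discharge occurs on no more than two days per week). Turning to paragraph (k): (k) operates against (c): a current Standing Declaration is held. Exception (c) does not apply.
Exception (d) requires that the facility's operating hours per week are below 32; but the facility's operating hours per week are 34, not below 32, so (d) is unavailable.
Exception (e) fails — average daily discharge volume is 390 litres, not under 380 litres.
No exception applies. The general rule governs.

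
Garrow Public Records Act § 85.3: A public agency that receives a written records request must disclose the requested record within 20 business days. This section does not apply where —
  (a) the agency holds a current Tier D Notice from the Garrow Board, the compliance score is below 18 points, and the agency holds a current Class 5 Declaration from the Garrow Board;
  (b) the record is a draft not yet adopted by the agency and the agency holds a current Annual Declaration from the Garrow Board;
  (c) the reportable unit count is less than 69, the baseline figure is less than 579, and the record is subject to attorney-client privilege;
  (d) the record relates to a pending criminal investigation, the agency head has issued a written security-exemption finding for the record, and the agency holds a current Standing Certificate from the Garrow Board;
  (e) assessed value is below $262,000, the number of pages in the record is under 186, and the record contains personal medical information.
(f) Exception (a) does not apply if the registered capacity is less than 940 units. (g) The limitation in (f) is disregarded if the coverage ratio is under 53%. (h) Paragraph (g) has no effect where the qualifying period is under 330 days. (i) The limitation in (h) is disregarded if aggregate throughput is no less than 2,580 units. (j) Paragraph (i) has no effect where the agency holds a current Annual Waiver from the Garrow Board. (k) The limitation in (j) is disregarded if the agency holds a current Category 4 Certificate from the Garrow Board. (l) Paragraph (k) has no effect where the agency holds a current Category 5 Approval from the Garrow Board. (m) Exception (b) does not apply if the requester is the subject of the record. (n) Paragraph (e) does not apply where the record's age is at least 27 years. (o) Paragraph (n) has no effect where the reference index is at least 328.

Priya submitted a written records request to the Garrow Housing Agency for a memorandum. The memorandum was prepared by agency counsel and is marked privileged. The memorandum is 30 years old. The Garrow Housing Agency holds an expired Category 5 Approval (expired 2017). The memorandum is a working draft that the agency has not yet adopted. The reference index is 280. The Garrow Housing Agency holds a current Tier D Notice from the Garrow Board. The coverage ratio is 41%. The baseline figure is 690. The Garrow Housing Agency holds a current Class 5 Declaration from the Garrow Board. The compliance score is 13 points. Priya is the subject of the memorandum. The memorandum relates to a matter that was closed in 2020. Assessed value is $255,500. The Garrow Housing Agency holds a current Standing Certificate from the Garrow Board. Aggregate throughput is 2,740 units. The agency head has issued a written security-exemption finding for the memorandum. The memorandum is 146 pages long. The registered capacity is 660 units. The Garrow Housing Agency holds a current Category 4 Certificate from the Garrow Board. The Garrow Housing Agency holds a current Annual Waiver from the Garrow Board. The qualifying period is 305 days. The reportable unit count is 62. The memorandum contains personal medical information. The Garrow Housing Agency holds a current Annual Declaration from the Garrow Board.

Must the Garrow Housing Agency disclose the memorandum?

All of (a)'s requirements are met (a current Tier D Notice is held; the compliance score is 13 points, below the 18 points limit; a current Class 5 Declaration is held). Under paragraphs (f)–(l): (f) operates (the registered capacity is 660 units, less than the 940 units limit), but is displaced by (g): (g) is engaged — the coverage ratio is 41%, under the 53% limit. (h) is engaged (the qualifying period is 305 days, under the 330 days limit), but yields to (i): (i) is triggered — aggregate throughput is 2,740 units, meeting the 2,580 units threshold. (j) is engaged (a current Annual Waiver is held), but is set aside by (k): (k) is engaged — a current Category 4 Certificate is held. (l) is not triggered (no current Category 5 Approval is held), so (k) stands. (a) remains available.
All of (b)'s requirements are met (the memorandum is an unadopted draft; a current Annual Declaration is held). However, paragraph (m) must be considered: (m) is engaged — Priya is the subject of the memorandum. (b) is therefore removed.
Exception (c) does not apply: the baseline figure is 690, not less than 579.
Exception (d) requires that the record relates to a pending criminal investigation; but the memorandum relates to a closed matter, so (d) is unavailable.
All of (e)'s requirements are met (assessed value is $255,500, below the $262,000 limit; the number of pages in the record is 146, under the 186 limit; the memorandum contains personal medical information). But: (n) is engaged — the record's age is 30 years, meeting the 27 years threshold. (o) is not triggered (the reference index is 280, short of 328), so (n) stands. (e) is therefore removed.

No — exception (a) applies; the Garrow Housing Agency is not required to disclose the memorandum.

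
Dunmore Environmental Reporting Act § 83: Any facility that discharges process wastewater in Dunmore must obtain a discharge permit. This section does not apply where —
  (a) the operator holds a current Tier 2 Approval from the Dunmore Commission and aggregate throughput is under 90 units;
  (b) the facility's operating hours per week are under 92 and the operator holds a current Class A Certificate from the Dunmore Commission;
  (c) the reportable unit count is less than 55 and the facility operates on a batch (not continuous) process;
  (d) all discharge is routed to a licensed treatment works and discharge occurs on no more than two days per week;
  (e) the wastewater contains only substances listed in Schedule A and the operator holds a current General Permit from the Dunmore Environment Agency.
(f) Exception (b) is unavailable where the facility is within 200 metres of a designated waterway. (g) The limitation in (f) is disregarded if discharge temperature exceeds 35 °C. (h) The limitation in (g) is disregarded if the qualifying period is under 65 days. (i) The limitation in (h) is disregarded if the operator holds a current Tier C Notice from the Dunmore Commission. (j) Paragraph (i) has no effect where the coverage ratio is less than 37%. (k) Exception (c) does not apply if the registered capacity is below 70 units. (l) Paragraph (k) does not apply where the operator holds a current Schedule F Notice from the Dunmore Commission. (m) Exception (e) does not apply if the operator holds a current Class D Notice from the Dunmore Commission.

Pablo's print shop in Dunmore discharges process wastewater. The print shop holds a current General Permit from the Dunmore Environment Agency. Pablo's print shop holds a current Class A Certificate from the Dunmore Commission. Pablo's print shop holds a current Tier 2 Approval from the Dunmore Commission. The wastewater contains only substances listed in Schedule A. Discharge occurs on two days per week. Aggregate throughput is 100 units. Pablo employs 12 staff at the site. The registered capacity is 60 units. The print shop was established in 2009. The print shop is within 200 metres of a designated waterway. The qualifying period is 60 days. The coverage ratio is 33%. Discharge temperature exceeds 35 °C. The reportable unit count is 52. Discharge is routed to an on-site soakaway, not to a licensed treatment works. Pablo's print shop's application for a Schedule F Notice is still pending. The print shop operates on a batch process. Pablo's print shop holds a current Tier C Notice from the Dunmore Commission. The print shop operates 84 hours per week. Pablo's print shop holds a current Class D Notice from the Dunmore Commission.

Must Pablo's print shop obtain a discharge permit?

Exception (a) requires that aggregate throughput is under 90 units; but aggregate throughput is 100 units, not under 90 units, so (a) is unavailable.
All of (b)'s requirements are met (the facility's operating hours per week are 84, under the 92 limit; a current Class A Certificate is held). Turning to paragraphs (f)–(j): (f) operates against (b): the print shop is within 200 m of a designated waterway. (g) would limit (f) — discharge temperature exceeds 35 °C — but (h) sets (g) aside: (h) operates against (g): the qualifying period is 60 days, under the 65 days limit. (i) is engaged (a current Tier C Notice is held), but is displaced by (j): (j) applies — the coverage ratio is 33%, less than the 37% limit. (b) is therefore removed.
Exception (c): the reportable unit count is 52, less than the 55 limit; the facility operates on a batch process — every condition holds. Turning to paragraphs (k)–(l): (k) is triggered — the registered capacity is 60 units, below the 70 units limit. (l), which would lift (k), is inapplicable — no current Schedule F Notice is held. So (c) is unavailable.
Exception (d) does not apply: discharge is not routed to a licensed treatment works.
Exception (e)'s conditions are all satisfied: the wastewater is Schedule-A-only; a current General Permit is held. However, paragraph (m) must be considered: (m) operates against (e): a current Class D Notice is held. Exception (e) does not apply.
Every exception is unavailable, so the rule governs.

Yes — Pablo's print shop must obtain a discharge permit.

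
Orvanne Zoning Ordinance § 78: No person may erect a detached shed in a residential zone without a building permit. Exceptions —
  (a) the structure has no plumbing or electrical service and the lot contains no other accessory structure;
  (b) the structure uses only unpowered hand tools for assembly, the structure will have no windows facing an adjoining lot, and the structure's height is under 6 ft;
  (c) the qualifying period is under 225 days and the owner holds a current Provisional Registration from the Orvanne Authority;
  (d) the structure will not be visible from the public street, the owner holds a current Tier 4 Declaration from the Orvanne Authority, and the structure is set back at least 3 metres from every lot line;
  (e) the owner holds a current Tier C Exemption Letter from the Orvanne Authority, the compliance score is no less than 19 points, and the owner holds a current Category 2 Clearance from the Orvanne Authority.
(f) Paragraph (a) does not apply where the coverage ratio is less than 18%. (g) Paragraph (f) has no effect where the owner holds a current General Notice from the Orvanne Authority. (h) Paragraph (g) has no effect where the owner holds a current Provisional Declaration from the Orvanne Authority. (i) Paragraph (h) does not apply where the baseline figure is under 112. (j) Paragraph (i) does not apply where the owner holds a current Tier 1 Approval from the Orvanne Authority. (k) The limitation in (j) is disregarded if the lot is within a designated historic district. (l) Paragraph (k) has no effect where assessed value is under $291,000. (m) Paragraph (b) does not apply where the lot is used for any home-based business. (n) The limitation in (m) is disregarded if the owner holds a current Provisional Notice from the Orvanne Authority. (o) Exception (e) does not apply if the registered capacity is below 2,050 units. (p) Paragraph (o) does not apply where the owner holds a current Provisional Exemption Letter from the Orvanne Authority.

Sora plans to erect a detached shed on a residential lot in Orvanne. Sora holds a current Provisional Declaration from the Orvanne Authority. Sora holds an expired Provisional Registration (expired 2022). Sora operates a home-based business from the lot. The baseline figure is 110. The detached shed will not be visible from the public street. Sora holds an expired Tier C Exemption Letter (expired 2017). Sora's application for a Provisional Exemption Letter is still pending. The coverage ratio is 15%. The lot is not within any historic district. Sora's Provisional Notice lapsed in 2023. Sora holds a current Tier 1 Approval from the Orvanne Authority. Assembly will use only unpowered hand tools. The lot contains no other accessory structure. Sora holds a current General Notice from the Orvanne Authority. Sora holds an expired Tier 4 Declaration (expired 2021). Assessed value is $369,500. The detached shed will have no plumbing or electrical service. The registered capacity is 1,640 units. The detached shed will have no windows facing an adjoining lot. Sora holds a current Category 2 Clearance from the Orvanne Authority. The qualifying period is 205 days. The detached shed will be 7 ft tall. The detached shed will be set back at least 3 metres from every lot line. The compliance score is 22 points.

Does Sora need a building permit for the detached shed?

All of (a)'s requirements are met (there is no plumbing or electrical service; the lot has no other accessory structure). But: (f) operates against (a): the coverage ratio is 15%, less than the 18% limit. (g) would limit (f) — a current General Notice is held — but (h) sets (g) aside: (h) operates against (g): a current Provisional Declaration is held. (i) would limit (h) — the baseline figure is 110, under the 112 limit — but (j) sets (i) aside: (j) operates against (i): a current Tier 1 Approval is held. (k), which would lift (j), does not operate here — the lot is not in a historic district. So (a) is unavailable.
Exception (b) fails — the structure's height is 7 ft, not under 6 ft.
Exception (c) does not apply: no current Provisional Registration is held.
Exception (d) requires that the owner holds a current Tier 4 Declaration from the Orvanne Authority; but no current Tier 4 Declaration is held, so (d) is unavailable.
Exception (e) does not apply: the Tier C Exemption Letter is not current.
None of the exceptions is available; § 78 applies in full.

Yes — Sora must obtain a building permit.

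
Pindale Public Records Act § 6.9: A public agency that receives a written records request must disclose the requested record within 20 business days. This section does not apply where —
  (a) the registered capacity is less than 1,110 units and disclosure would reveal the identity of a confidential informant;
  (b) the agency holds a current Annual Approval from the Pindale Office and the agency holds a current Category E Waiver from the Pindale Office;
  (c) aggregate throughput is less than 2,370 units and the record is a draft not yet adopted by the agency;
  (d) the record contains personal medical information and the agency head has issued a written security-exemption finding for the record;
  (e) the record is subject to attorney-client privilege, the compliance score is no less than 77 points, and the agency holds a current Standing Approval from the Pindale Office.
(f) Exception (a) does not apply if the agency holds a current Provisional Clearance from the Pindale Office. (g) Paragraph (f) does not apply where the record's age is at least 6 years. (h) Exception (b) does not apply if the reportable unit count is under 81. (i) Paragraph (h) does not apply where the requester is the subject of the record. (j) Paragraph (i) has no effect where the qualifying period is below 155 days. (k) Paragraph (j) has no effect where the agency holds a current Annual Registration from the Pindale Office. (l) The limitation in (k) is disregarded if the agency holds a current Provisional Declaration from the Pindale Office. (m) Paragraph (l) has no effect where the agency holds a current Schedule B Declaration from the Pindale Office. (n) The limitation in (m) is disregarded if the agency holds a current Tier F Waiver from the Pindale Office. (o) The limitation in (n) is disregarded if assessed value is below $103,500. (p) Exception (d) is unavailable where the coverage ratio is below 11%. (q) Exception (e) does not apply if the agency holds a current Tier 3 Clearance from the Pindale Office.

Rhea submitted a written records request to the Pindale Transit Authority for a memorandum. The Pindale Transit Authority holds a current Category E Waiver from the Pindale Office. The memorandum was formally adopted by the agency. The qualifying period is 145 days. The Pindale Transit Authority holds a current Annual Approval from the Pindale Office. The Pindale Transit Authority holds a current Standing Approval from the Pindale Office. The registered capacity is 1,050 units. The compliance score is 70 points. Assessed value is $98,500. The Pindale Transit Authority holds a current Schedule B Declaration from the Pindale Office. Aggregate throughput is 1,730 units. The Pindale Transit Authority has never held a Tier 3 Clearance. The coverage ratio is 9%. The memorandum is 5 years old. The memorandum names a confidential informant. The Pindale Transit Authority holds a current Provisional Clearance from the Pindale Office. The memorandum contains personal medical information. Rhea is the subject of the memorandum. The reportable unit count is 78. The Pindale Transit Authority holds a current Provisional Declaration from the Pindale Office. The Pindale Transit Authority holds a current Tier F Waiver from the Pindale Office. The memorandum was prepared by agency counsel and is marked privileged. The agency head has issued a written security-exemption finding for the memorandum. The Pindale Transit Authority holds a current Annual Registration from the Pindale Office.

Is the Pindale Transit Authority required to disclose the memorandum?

Exception (a) is satisfied on its face — the registered capacity is 1,050 units, less than the 1,110 units limit; the memorandum names a confidential informant. However, paragraphs (f)–(g) must be considered: (f) operates against (a): a current Provisional Clearance is held. (g) does not operate here (the record's age is 5 years, short of 6 years), so (f) stands. (a) is therefore removed.
Exception (b): a current Annual Approval is held; a current Category E Waiver is held — every condition holds. Under paragraphs (h)–(o): (h) would limit (b) — the reportable unit count is 78, under the 81 limit — but (i) sets (h) aside: (i) operates against (h): Rhea is the subject of the memorandum. (j) operates (the qualifying period is 145 days, below the 155 days limit), but is set aside by (k): (k) operates against (j): a current Annual Registration is held. (l) would limit (k) — a current Provisional Declaration is held — but (m) sets (l) aside: (m) operates against (l): a current Schedule B Declaration is held. (n) would limit (m) — a current Tier F Waiver is held — but (o) sets (n) aside: (o) operates against (n): assessed value is $98,500, below the $103,500 limit. So (b) applies.
Exception (c) fails — the memorandum has been formally adopted.
Exception (d) is satisfied on its face — the memorandum contains personal medical information; a written security-exemption finding has been issued. Turning to paragraph (p): (p) operates against (d): the coverage ratio is 9%, below the 11% limit. Exception (d) does not apply.
Exception (e) does not apply: the compliance score is 70 points, short of 77 points.

No — exception (b) applies; the Pindale Transit Authority is not required to disclose the memorandum.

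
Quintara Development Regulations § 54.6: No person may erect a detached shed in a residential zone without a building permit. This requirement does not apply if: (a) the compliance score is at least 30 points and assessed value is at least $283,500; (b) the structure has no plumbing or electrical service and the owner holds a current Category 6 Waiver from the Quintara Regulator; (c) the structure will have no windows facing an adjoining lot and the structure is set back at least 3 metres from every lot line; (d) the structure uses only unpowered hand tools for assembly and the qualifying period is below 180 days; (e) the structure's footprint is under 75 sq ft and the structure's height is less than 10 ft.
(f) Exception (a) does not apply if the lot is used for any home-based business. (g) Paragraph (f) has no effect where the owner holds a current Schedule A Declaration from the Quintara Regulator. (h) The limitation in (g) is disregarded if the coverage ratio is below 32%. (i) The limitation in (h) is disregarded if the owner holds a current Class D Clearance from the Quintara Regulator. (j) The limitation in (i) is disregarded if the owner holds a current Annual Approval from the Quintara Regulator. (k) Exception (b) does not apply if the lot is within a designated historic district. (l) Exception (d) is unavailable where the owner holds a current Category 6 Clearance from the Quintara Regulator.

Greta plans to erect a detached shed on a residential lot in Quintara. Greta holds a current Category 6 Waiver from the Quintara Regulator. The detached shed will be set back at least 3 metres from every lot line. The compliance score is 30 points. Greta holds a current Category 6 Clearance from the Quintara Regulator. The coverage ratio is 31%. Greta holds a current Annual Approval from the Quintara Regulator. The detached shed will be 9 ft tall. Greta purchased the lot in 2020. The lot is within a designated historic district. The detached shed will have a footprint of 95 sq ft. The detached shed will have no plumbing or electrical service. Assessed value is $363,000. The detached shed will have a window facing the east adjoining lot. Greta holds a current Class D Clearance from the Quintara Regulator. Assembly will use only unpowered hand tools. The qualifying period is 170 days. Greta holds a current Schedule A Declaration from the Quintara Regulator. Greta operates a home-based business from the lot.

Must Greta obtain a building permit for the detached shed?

Yes — Greta must obtain a building permit.

Exception (a): the compliance score is 30 points, meeting the 30 points threshold; assessed value is $363,000, meeting the $283,500 threshold — every condition holds. However, paragraphs (f)–(j) must be considered: (f) is engaged — a home-based business operates on the lot. (g) would limit (f) — a current Schedule A Declaration is held — but (h) sets (g) aside: (h) is engaged — the coverage ratio is 31%, below the 32% limit. (i) would limit (h) — a current Class D Clearance is held — but (j) sets (i) aside: (j) operates — a current Annual Approval is held. So (a) is unavailable.
All of (b)'s requirements are met (there is no plumbing or electrical service; a current Category 6 Waiver is held). Turning to paragraph (k): (k) operates against (b): the lot is in a historic district. (b) is therefore removed.
Exception (c) requires that the structure will have no windows facing an adjoining lot; but a window faces an adjoining lot, so (c) is unavailable.
All of (d)'s requirements are met (assembly uses only hand tools; the qualifying period is 170 days, below the 180 days limit). However, paragraph (l) must be considered: (l) operates against (d): a current Category 6 Clearance is held. Exception (d) does not apply.
Exception (e) fails — the structure's footprint is 95 sq ft, not under 75 sq ft.
Every exception is unavailable, so the rule governs.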